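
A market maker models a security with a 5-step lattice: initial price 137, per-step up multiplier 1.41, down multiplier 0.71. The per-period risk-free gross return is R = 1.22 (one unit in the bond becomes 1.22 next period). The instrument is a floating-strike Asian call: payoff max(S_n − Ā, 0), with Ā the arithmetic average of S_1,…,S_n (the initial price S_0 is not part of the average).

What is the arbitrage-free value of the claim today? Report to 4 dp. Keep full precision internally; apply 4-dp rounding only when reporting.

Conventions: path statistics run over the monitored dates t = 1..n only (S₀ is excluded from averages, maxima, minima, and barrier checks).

price = 43.6480

Under the martingale measure an up-move has probability p* = 0.7286; value the claim as the probability-weighted average of per-path payoffs, discounted 5 periods at R = 1.22.
Enumerate all 2^5 = 32 price paths (U = up ×1.41, D = down ×0.71); each path with k up-moves has probability p*^k·(1−p*)^(5−k).
DDDDD: Ā=54.9795, payoff=0.0000, prob=0.001473
UDDDD: Ā=109.1846, payoff=0.0000, prob=0.003955
DUDDD: Ā=90.0046, payoff=0.0000, prob=0.003955
UUDDD: Ā=178.7416, payoff=0.0000, prob=0.010615
DDUDD: Ā=76.3868, payoff=0.0000, prob=0.003955
UDUDD: Ā=151.6978, payoff=0.0000, prob=0.010615
DUUDD: Ā=132.5178, payoff=0.0000, prob=0.010615
UUUDD: Ā=263.1691, payoff=0.0000, prob=0.028492
DDDUD: Ā=66.7182, payoff=0.0000, prob=0.003955
UDDUD: Ā=132.4967, payoff=0.0000, prob=0.010615
DUDUD: Ā=113.3167, payoff=0.0000, prob=0.010615
UUDUD: Ā=225.0373, payoff=0.0000, prob=0.028492
DDUUD: Ā=99.6989, payoff=0.0000, prob=0.010615
UDUUD: Ā=197.9935, payoff=0.0000, prob=0.028492
DUUUD: Ā=178.8135, payoff=14.7817, prob=0.028492
UUUUD: Ā=355.1086, payoff=29.3551, prob=0.076479
DDDDU: Ā=59.8535, payoff=0.0000, prob=0.003955
UDDDU: Ā=118.8639, payoff=0.0000, prob=0.010615
DUDDU: Ā=99.6839, payoff=0.0000, prob=0.010615
UUDDU: Ā=197.9638, payoff=0.0000, prob=0.028492
DDUDU: Ā=86.0661, payoff=11.4180, prob=0.010615
UDUDU: Ā=170.9200, payoff=22.6752, prob=0.028492
DUUDU: Ā=151.7400, payoff=41.8552, prob=0.028492
UUUDU: Ā=301.3428, payoff=83.1209, prob=0.076479
DDDUU: Ā=76.3975, payoff=21.0867, prob=0.010615
UDDUU: Ā=151.7189, payoff=41.8763, prob=0.028492
DUDUU: Ā=132.5389, payoff=61.0563, prob=0.028492
UUDUU: Ā=263.2110, payoff=121.2527, prob=0.076479
DDUUU: Ā=118.9211, payoff=74.6741, prob=0.028492
UDUUU: Ā=236.1672, payoff=148.2965, prob=0.076479
DUUUU: Ā=216.9872, payoff=167.4765, prob=0.076479
UUUUU: Ā=430.9183, payoff=332.5941, prob=0.205287
Price = Σ prob·payoff / R^5 = 117.967895 / 2.702708 = 43.6480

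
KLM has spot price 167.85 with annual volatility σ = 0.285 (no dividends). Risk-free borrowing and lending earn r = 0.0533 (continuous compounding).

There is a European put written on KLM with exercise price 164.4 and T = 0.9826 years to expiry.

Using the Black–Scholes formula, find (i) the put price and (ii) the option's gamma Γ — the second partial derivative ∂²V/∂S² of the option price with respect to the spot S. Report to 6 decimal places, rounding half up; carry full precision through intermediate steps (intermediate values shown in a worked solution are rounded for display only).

price = 12.872539
Γ = 0.007766

σ√T = 0.285·√0.9826 = 0.282510
d₁ = (ln(S/K) + (r+σ²/2)T) / (σ√T) = (ln(167.85/164.4) + (0.0533+0.285²/2)·0.9826) / 0.282510 = (0.020768 + 0.092278) / 0.282510 = 0.400152
d₂ = d₁ − σ√T = 0.400152 − 0.282510 = 0.117642
e^{−rT} = 0.948975
N(−d₁) = 0.344522,  N(−d₂) = 0.453176
Put price V = K·e^{−rT}·N(−d₂) − S·N(−d₁) = 70.700632 − 57.828093 = 12.872539
φ(d₁) = (1/√(2π))·e^{−d₁²/2} = 0.368248
Γ = φ(d₁) / (S·σ·√T) = 0.007766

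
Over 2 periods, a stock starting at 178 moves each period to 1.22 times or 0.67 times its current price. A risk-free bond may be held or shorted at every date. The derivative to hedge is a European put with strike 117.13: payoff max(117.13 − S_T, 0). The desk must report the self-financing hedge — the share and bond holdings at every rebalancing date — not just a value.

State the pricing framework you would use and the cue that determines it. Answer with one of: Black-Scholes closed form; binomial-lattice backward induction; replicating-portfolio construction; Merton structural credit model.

framework: replicating-portfolio construction

Key observation: the mandate to exhibit the hedge at every date and state singles out the replicating-portfolio construction on the 2-period tree with factors 1.22 and 0.67 from 178.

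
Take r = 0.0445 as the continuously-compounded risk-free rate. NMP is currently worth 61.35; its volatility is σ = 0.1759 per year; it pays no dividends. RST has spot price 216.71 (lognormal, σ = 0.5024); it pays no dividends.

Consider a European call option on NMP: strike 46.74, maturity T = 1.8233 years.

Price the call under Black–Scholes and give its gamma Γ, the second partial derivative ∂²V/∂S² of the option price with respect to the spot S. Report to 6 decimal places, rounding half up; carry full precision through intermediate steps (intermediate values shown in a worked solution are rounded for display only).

σ√T = 0.1759·√1.8233 = 0.237517
d₁ = (ln(S/K) + (r+σ²/2)T) / (σ√T) = (ln(61.35/46.74) + (0.0445+0.1759²/2)·1.8233) / 0.237517 = (0.271995 + 0.109344) / 0.237517 = 1.605522
d₂ = d₁ − σ√T = 1.605522 − 0.237517 = 1.368005
e^{−rT} = 0.922067
N(d₁) = 0.945810,  N(d₂) = 0.914345
Call price V = S·N(d₁) − K·e^{−rT}·N(d₂) = 58.025473 − 39.405910 = 18.619563
φ(d₁) = (1/√(2π))·e^{−d₁²/2} = 0.109944
Γ = φ(d₁) / (S·σ·√T) = 0.007545

price = 18.619563
Γ = 0.007545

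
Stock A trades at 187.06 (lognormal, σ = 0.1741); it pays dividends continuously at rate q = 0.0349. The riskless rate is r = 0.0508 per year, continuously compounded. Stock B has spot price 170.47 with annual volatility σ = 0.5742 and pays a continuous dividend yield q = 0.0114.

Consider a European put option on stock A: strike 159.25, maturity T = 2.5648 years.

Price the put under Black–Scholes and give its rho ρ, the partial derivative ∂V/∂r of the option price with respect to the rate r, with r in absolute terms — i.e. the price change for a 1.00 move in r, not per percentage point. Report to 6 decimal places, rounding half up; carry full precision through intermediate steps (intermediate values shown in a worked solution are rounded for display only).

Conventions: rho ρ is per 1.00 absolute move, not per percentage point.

σ√T = 0.1741·√2.5648 = 0.278821
d₁ = (ln(S/K) + (r−q+σ²/2)T) / (σ√T) = (ln(187.06/159.25) + (0.0508−0.0349+0.1741²/2)·2.5648) / 0.278821 = (0.160954 + 0.079651) / 0.278821 = 0.862937
d₂ = d₁ − σ√T = 0.862937 − 0.278821 = 0.584116
e^{−rT} = 0.877839
e^{−qT} = 0.914378
N(−d₁) = 0.194086,  N(−d₂) = 0.279571
Put price V = K·e^{−rT}·N(−d₂) − S·e^{−qT}·N(−d₁) = 39.082890 − 33.197149 = 5.885740
ρ = −K·T·e^{−rT}·N(−d₂) = -100.239796

price = 5.885740
ρ = -100.239796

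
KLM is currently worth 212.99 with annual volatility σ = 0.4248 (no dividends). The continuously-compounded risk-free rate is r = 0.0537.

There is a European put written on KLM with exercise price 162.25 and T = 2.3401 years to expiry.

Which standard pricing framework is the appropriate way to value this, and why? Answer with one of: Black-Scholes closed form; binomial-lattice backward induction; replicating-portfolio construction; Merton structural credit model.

Key observation: with KLM following a GBM at constant σ and r, the European put struck at 162.25 prices in closed form — nothing here needs a stepwise model or a balance sheet.

framework: Black-Scholes closed form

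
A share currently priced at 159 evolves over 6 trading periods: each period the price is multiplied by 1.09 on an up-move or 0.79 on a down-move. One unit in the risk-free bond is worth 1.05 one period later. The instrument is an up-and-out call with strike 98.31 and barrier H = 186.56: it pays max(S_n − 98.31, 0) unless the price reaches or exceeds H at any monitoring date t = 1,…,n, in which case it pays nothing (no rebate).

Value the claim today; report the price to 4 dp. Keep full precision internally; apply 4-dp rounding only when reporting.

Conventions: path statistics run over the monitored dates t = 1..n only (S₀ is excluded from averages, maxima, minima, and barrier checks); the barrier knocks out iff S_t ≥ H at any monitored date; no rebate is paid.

price = 2.8723

With p* = (R−d)/(u−d) = 0.8667, sum probability × payoff across the paths and divide by R^6.
Enumerate all 2^6 = 64 price paths (U = up ×1.09, D = down ×0.79); each path with k up-moves has probability p*^k·(1−p*)^(6−k).
DDDDDD: M=125.6100, payoff=0.0000, prob=0.000006
UDDDDD: M=173.3100, payoff=0.0000, prob=0.000037
DUDDDD: M=136.9149, payoff=0.0000, prob=0.000037
UUDDDD: M=188.9079, payoff=0.0000, prob=0.000237
DDUDDD: M=125.6100, payoff=0.0000, prob=0.000037
UDUDDD: M=173.3100, payoff=0.0000, prob=0.000237
DUUDDD: M=149.2372, payoff=0.0000, prob=0.000237
UUUDDD: M=205.9096, payoff=0.0000, prob=0.001543
DDDUDD: M=125.6100, payoff=0.0000, prob=0.000037
UDDUDD: M=173.3100, payoff=0.0000, prob=0.000237
DUDUDD: M=136.9149, payoff=0.0000, prob=0.000237
UUDUDD: M=188.9079, payoff=0.0000, prob=0.001543
DDUUDD: M=125.6100, payoff=0.0000, prob=0.000237
UDUUDD: M=173.3100, payoff=3.2115, prob=0.001543
DUUUDD: M=162.6686, payoff=3.2115, prob=0.001543
UUUUDD: M=224.4415, payoff=0.0000, prob=0.010030
DDDDUD: M=125.6100, payoff=0.0000, prob=0.000037
UDDDUD: M=173.3100, payoff=0.0000, prob=0.000237
DUDDUD: M=136.9149, payoff=0.0000, prob=0.000237
UUDDUD: M=188.9079, payoff=0.0000, prob=0.001543
DDUDUD: M=125.6100, payoff=0.0000, prob=0.000237
UDUDUD: M=173.3100, payoff=3.2115, prob=0.001543
DUUDUD: M=149.2372, payoff=3.2115, prob=0.001543
UUUDUD: M=205.9096, payoff=0.0000, prob=0.010030
DDDUUD: M=125.6100, payoff=0.0000, prob=0.000237
UDDUUD: M=173.3100, payoff=3.2115, prob=0.001543
DUDUUD: M=136.9149, payoff=3.2115, prob=0.001543
UUDUUD: M=188.9079, payoff=0.0000, prob=0.010030
DDUUUD: M=128.5082, payoff=3.2115, prob=0.001543
UDUUUD: M=177.3088, payoff=41.7639, prob=0.010030
DUUUUD: M=177.3088, payoff=41.7639, prob=0.010030
UUUUUD: M=244.6412, payoff=0.0000, prob=0.065193
DDDDDU: M=125.6100, payoff=0.0000, prob=0.000037
UDDDDU: M=173.3100, payoff=0.0000, prob=0.000237
DUDDDU: M=136.9149, payoff=0.0000, prob=0.000237
UUDDDU: M=188.9079, payoff=0.0000, prob=0.001543
DDUDDU: M=125.6100, payoff=0.0000, prob=0.000237
UDUDDU: M=173.3100, payoff=3.2115, prob=0.001543
DUUDDU: M=149.2372, payoff=3.2115, prob=0.001543
UUUDDU: M=205.9096, payoff=0.0000, prob=0.010030
DDDUDU: M=125.6100, payoff=0.0000, prob=0.000237
UDDUDU: M=173.3100, payoff=3.2115, prob=0.001543
DUDUDU: M=136.9149, payoff=3.2115, prob=0.001543
UUDUDU: M=188.9079, payoff=0.0000, prob=0.010030
DDUUDU: M=125.6100, payoff=3.2115, prob=0.001543
UDUUDU: M=173.3100, payoff=41.7639, prob=0.010030
DUUUDU: M=162.6686, payoff=41.7639, prob=0.010030
UUUUDU: M=224.4415, payoff=0.0000, prob=0.065193
DDDDUU: M=125.6100, payoff=0.0000, prob=0.000237
UDDDUU: M=173.3100, payoff=3.2115, prob=0.001543
DUDDUU: M=136.9149, payoff=3.2115, prob=0.001543
UUDDUU: M=188.9079, payoff=0.0000, prob=0.010030
DDUDUU: M=125.6100, payoff=3.2115, prob=0.001543
UDUDUU: M=173.3100, payoff=41.7639, prob=0.010030
DUUDUU: M=149.2372, payoff=41.7639, prob=0.010030
UUUDUU: M=205.9096, payoff=0.0000, prob=0.065193
DDDUUU: M=125.6100, payoff=3.2115, prob=0.001543
UDDUUU: M=173.3100, payoff=41.7639, prob=0.010030
DUDUUU: M=140.0739, payoff=41.7639, prob=0.010030
UUDUUU: M=193.2666, payoff=0.0000, prob=0.065193
DDUUUU: M=140.0739, payoff=41.7639, prob=0.010030
UDUUUU: M=193.2666, payoff=0.0000, prob=0.065193
DUUUUU: M=193.2666, payoff=0.0000, prob=0.065193
UUUUUU: M=266.6589, payoff=0.0000, prob=0.423753
Price = Σ prob·payoff / R^6 = 3.849184 / 1.340096 = 2.8723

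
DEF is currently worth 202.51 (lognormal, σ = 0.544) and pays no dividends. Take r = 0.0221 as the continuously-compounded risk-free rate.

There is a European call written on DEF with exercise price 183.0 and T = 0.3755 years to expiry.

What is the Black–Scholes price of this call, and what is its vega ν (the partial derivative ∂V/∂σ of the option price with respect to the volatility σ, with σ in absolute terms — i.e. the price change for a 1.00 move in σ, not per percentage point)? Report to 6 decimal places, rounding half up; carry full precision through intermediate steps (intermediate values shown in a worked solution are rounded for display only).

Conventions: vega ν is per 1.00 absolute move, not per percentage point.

σ√T = 0.544·√0.3755 = 0.333353
d₁ = (ln(S/K) + (r+σ²/2)T) / (σ√T) = (ln(202.51/183.0) + (0.0221+0.544²/2)·0.3755) / 0.333353 = (0.101303 + 0.063861) / 0.333353 = 0.495462
d₂ = d₁ − σ√T = 0.495462 − 0.333353 = 0.162110
e^{−rT} = 0.991736
N(d₁) = 0.689863,  N(d₂) = 0.564390
Call price V = S·N(d₁) − K·e^{−rT}·N(d₂) = 139.704172 − 102.429860 = 37.274312
φ(d₁) = (1/√(2π))·e^{−d₁²/2} = 0.352861
ν = S·φ(d₁)·√T = 43.788048

price = 37.274312
ν = 43.788048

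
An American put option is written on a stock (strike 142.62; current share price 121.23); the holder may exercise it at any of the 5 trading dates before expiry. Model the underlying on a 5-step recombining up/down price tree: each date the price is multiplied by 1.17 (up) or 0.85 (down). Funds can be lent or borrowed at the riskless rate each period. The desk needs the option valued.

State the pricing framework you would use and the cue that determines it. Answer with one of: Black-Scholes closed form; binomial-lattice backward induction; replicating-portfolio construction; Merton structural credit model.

Key observation: the defining feature is the embedded early-exercise option across 5 discrete dates on the spot-121.23 tree; pricing the strike-142.62 put means working backward with an exercise test at every node.

framework: binomial-lattice backward induction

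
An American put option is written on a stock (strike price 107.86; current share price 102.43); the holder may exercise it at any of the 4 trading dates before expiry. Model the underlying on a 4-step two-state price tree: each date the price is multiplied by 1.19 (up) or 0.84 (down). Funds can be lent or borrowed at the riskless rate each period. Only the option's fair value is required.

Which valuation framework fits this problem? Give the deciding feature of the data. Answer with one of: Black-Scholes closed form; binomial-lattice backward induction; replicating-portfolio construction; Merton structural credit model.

framework: binomial-lattice backward induction

Key observation: early exercise of the strike-107.86 put must be checked at each of the 4 dates (spot 102.43), which forces a node-by-node comparison of intrinsic and continuation value backward from expiry.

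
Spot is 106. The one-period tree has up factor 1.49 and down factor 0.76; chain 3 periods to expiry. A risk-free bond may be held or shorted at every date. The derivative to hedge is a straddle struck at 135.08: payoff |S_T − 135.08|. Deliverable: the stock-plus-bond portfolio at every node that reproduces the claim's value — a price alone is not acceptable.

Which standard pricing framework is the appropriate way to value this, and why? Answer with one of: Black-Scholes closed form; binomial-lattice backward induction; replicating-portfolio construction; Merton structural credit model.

framework: replicating-portfolio construction

Key observation: the deliverable is the dynamic trading strategy on the 3-step tree (spot 106, moves 1.49 and 0.76), so the valuation must go through the node-by-node replicating-portfolio solve.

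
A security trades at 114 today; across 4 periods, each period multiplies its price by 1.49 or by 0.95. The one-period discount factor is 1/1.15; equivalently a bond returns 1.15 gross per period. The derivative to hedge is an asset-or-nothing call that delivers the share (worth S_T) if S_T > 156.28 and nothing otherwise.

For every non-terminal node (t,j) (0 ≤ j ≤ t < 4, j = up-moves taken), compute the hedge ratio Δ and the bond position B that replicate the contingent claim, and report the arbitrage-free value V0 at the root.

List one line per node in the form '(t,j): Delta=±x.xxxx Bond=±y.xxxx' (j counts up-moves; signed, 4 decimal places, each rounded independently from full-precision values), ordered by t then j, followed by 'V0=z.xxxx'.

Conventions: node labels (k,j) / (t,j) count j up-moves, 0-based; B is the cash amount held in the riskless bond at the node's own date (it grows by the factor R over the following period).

(0,0): Delta=1.5445 Bond=-101.2024
(1,0): Delta=1.6077 Bond=-123.2288
(1,1): Delta=1.4759 Bond=-104.7445
(2,0): Delta=1.3241 Bond=-112.5369
(2,1): Delta=1.9150 Bond=-191.3128
(2,2): Delta=1.0000 Bond=0.0000
(3,0): Delta=0.0000 Bond=0.0000
(3,1): Delta=2.7593 Bond=-349.4271
(3,2): Delta=1.0000 Bond=0.0000
(3,3): Delta=1.0000 Bond=0.0000
V0=74.8656

The replicating-portfolio and risk-neutral prices coincide; use p* = (1.15−0.95)/(1.49−0.95) = 0.3704 for the latter.
Payoffs at expiry: V(4,0)=0.0000, V(4,1)=0.0000, V(4,2)=228.4150, V(4,3)=358.2509, V(4,4)=561.8882
  t=3,j=0: stock 97.7407 → up 145.6337 (V=0.0000), down 92.8537 (V=0.0000). Price 0.0000; hedge Δ=0.0000, bond B=0.0000.
  t=3,j=1: stock 153.2986 → up 228.4150 (V=228.4150), down 145.6337 (V=0.0000). Price 73.5636; hedge Δ=2.7593, bond B=-349.4271.
  t=3,j=2: stock 240.4368 → up 358.2509 (V=358.2509), down 228.4150 (V=228.4150). Price 240.4368; hedge Δ=1.0000, bond B=0.0000.
  t=3,j=3: stock 377.1062 → up 561.8882 (V=561.8882), down 358.2509 (V=358.2509). Price 377.1062; hedge Δ=1.0000, bond B=0.0000.
  t=2,j=0: stock 102.8850 → up 153.2986 (V=73.5636), down 97.7407 (V=0.0000). Price 23.6920; hedge Δ=1.3241, bond B=-112.5369.
  t=2,j=1: stock 161.3670 → up 240.4368 (V=240.4368), down 153.2986 (V=73.5636). Price 117.7117; hedge Δ=1.9150, bond B=-191.3128.
  t=2,j=2: stock 253.0914 → up 377.1062 (V=377.1062), down 240.4368 (V=240.4368). Price 253.0914; hedge Δ=1.0000, bond B=0.0000.
  t=1,j=0: stock 108.3000 → up 161.3670 (V=117.7117), down 102.8850 (V=23.6920). Price 50.8818; hedge Δ=1.6077, bond B=-123.2288.
  t=1,j=1: stock 169.8600 → up 253.0914 (V=253.0914), down 161.3670 (V=117.7117). Price 145.9586; hedge Δ=1.4759, bond B=-104.7445.
  t=0,j=0: stock 114.0000 → up 169.8600 (V=145.9586), down 108.3000 (V=50.8818). Price 74.8656; hedge Δ=1.5445, bond B=-101.2024.
Sanity check at the root: Δ(0,0)·S0 + B(0,0) reproduces V0 = 74.8656.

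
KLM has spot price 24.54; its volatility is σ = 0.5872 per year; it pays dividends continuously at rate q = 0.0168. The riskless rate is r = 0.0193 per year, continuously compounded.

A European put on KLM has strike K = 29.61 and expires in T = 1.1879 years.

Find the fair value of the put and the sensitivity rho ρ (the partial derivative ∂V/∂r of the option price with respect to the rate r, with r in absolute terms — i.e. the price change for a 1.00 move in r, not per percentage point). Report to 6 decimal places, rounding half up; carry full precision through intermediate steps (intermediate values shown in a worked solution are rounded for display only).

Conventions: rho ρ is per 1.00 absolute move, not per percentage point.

σ√T = 0.5872·√1.1879 = 0.639994
d₁ = (ln(S/K) + (r−q+σ²/2)T) / (σ√T) = (ln(24.54/29.61) + (0.0193−0.0168+0.5872²/2)·1.1879) / 0.639994 = (-0.187808 + 0.207766) / 0.639994 = 0.031185
d₂ = d₁ − σ√T = 0.031185 − 0.639994 = -0.608809
e^{−rT} = 0.977334
e^{−qT} = 0.980241
N(−d₁) = 0.487561,  N(−d₂) = 0.728674
Put price V = K·e^{−rT}·N(−d₂) − S·e^{−qT}·N(−d₁) = 21.087016 − 11.728336 = 9.358680
ρ = −K·T·e^{−rT}·N(−d₂) = -25.049266

price = 9.358680
ρ = -25.049266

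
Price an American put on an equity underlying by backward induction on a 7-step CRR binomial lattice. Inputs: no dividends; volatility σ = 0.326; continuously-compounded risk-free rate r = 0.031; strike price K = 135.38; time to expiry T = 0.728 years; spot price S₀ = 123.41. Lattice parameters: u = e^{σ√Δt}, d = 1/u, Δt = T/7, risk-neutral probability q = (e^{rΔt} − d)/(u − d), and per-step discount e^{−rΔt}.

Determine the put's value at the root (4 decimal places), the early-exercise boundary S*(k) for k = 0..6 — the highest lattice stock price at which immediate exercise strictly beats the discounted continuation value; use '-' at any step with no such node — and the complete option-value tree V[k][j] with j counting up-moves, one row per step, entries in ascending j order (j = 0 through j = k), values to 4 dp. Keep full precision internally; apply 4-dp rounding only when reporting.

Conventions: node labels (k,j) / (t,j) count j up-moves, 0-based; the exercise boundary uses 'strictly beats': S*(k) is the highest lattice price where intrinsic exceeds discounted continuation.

Δt=0.10400  u=1.11086  d=0.90021  q=0.48907  discount=0.99678
step 7 (expiry): payoffs max(K−S,0) = 76.2588 62.4243 45.3524 24.2856 0.0000 0.0000 0.0000 0.0000
step 6: (k=6,j=0): S=65.6752, K−S=69.7048, hold=69.2691 ⇒ V=69.7048 exercise | (k=6,j=1): S=81.0434, K−S=54.3366, hold=53.9008 ⇒ V=54.3366 exercise | (k=6,j=2): S=100.0078, K−S=35.3722, hold=34.9364 ⇒ V=35.3722 exercise | (k=6,j=3): S=123.4100, K−S=11.9700, hold=12.3683 ⇒ V=12.3683 continue | (k=6,j=4): S=152.2884, K−S=0.0000, hold=0.0000 ⇒ V=0.0000 continue | (k=6,j=5): S=187.9244, K−S=0.0000, hold=0.0000 ⇒ V=0.0000 continue | (k=6,j=6): S=231.8993, K−S=0.0000, hold=0.0000 ⇒ V=0.0000 continue  boundary S*=100.0078
step 5: (k=5,j=0): S=72.9557, K−S=62.4243, hold=61.9885 ⇒ V=62.4243 exercise | (k=5,j=1): S=90.0276, K−S=45.3524, hold=44.9166 ⇒ V=45.3524 exercise | (k=5,j=2): S=111.0944, K−S=24.2856, hold=24.0440 ⇒ V=24.2856 exercise | (k=5,j=3): S=137.0909, K−S=0.0000, hold=6.2990 ⇒ V=6.2990 continue | (k=5,j=4): S=169.1706, K−S=0.0000, hold=0.0000 ⇒ V=0.0000 continue | (k=5,j=5): S=208.7571, K−S=0.0000, hold=0.0000 ⇒ V=0.0000 continue  boundary S*=111.0944
step 4: (k=4,j=0): S=81.0434, K−S=54.3366, hold=53.9008 ⇒ V=54.3366 exercise | (k=4,j=1): S=100.0078, K−S=35.3722, hold=34.9364 ⇒ V=35.3722 exercise | (k=4,j=2): S=123.4100, K−S=11.9700, hold=15.4390 ⇒ V=15.4390 continue | (k=4,j=3): S=152.2884, K−S=0.0000, hold=3.2080 ⇒ V=3.2080 continue | (k=4,j=4): S=187.9244, K−S=0.0000, hold=0.0000 ⇒ V=0.0000 continue  boundary S*=100.0078
step 3: (k=3,j=0): S=90.0276, K−S=45.3524, hold=44.9166 ⇒ V=45.3524 exercise | (k=3,j=1): S=111.0944, K−S=24.2856, hold=25.5410 ⇒ V=25.5410 continue | (k=3,j=2): S=137.0909, K−S=0.0000, hold=9.4267 ⇒ V=9.4267 continue | (k=3,j=3): S=169.1706, K−S=0.0000, hold=1.6338 ⇒ V=1.6338 continue  boundary S*=90.0276
step 2: (k=2,j=0): S=100.0078, K−S=35.3722, hold=35.5484 ⇒ V=35.5484 continue | (k=2,j=1): S=123.4100, K−S=11.9700, hold=17.6031 ⇒ V=17.6031 continue | (k=2,j=2): S=152.2884, K−S=0.0000, hold=5.5973 ⇒ V=5.5973 continue  boundary S*=-
step 1: (k=1,j=0): S=111.0944, K−S=24.2856, hold=26.6857 ⇒ V=26.6857 continue | (k=1,j=1): S=137.0909, K−S=0.0000, hold=11.6937 ⇒ V=11.6937 continue  boundary S*=-
step 0: (k=0,j=0): S=123.4100, K−S=11.9700, hold=19.2913 ⇒ V=19.2913 continue  boundary S*=-

price = 19.2913
boundary = - - - 90.0276 100.0078 111.0944 100.0078
tree:
19.2913
26.6857 11.6937
35.5484 17.6031 5.5973
45.3524 25.5410 9.4267 1.6338
54.3366 35.3722 15.4390 3.2080 0.0000
62.4243 45.3524 24.2856 6.2990 0.0000 0.0000
69.7048 54.3366 35.3722 12.3683 0.0000 0.0000 0.0000
76.2588 62.4243 45.3524 24.2856 0.0000 0.0000 0.0000 0.0000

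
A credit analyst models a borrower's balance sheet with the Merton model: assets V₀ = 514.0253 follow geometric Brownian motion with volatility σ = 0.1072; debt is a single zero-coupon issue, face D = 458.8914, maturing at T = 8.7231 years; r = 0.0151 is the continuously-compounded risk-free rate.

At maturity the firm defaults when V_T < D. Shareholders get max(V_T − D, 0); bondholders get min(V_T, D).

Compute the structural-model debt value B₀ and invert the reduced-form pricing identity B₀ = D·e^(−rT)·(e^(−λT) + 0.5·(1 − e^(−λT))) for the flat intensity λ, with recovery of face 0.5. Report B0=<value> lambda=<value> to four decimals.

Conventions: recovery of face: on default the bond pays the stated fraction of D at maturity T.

With assets at 514.0253 and a single debt payment of 458.8914 at 8.7231 years:
d₁ = [ln(V₀/D) + (r + σ²/2)T] / (σ√T)
   = [ln(514.0253/458.8914) + (0.0151 + 0.5·0.1072²)·8.7231] / (0.1072·√8.7231)
   = [0.113459 + 0.181841] / 0.316614 = 0.932681
d₂ = d₁ − σ√T = 0.932681 − 0.316614 = 0.616067
N(d₁) = 0.824508,  N(d₂) = 0.731075,  e^(−rT) = 0.876587
E₀ = V₀·N(d₁) − D·e^(−rT)·N(d₂)
   = 514.0253·0.824508 − 458.8914·0.876587·0.731075 = 129.736773
B₀ = V₀ − E₀ = 514.0253 − 129.736773 = 384.288527
e^(−λT) = (B₀·e^(rT)/D − 0.5)/(1 − 0.5) = (384.2885·1.140787/458.8914 − 0.5)/0.5 = 0.91065475
λ = −ln(0.91065475)/8.7231 = 0.010729

B0=384.2885 lambda=0.0107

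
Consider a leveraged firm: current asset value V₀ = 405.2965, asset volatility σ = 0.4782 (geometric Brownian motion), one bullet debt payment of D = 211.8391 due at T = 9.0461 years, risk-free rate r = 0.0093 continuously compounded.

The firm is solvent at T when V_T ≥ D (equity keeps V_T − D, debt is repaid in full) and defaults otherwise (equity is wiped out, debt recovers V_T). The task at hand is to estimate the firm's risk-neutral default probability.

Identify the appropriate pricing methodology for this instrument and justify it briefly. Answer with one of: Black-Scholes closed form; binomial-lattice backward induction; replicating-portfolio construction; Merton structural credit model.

Key observation: the asked-for credit quantity lives on the firm's capital structure — asset value, asset volatility, debt face 211.8391 — which is the structural model's domain.

framework: Merton structural credit model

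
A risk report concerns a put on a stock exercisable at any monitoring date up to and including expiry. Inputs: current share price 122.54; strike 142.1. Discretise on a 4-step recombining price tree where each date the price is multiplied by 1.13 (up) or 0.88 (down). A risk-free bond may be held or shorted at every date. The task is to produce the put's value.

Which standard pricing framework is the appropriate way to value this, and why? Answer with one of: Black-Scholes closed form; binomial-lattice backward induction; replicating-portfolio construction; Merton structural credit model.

framework: binomial-lattice backward induction

Key observation: an American put (K = 142.1, S₀ = 122.54) on a 4-date tree has no closed form — the optimal stopping decision is embedded and must be resolved recursively from expiry.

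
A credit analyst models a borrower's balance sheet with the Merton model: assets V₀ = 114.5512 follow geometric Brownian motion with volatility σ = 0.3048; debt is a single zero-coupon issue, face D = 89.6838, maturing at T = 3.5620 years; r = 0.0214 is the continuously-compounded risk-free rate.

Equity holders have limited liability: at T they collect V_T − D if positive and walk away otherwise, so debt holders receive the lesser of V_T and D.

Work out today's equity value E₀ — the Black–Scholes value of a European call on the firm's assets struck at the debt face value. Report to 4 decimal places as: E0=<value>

E0=41.3630

With assets at 114.5512 and a single debt payment of 89.6838 at 3.5620 years:
d₁ = [ln(V₀/D) + (r + σ²/2)T] / (σ√T)
   = [ln(114.5512/89.6838) + (0.0214 + 0.5·0.3048²)·3.5620] / (0.3048·√3.5620)
   = [0.244732 + 0.241687] / 0.575257 = 0.845568
d₂ = d₁ − σ√T = 0.845568 − 0.575257 = 0.270311
N(d₁) = 0.801103,  N(d₂) = 0.606539,  e^(−rT) = 0.926606
E₀ = V₀·N(d₁) − D·e^(−rT)·N(d₂)
   = 114.5512·0.801103 − 89.6838·0.926606·0.606539 = 41.362950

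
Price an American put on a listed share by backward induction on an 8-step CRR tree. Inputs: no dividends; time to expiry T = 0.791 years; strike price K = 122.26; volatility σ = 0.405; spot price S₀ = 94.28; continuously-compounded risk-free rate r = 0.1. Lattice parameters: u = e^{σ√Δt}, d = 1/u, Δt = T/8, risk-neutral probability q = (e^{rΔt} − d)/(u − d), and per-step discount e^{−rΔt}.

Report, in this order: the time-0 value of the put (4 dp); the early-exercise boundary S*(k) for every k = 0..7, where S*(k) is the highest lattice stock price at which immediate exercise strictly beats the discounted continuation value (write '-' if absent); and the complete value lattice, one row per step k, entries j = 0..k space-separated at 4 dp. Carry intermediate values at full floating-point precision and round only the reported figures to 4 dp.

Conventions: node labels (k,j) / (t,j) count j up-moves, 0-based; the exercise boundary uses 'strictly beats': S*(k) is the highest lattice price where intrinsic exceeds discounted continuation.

price = 29.2606
boundary = - 83.0065 73.0811 83.0065 94.2800 83.0065 94.2800 107.0846
tree:
29.2606
39.2535 20.1214
49.1789 28.6380 12.2380
57.9175 39.2535 18.8814 6.0208
65.6113 49.1789 27.9800 10.4080 1.8746
72.3850 57.9175 39.2535 17.4519 3.7656 0.0734
78.3488 65.6113 49.1789 27.9800 7.5610 0.1505 0.0000
83.5994 72.3850 57.9175 39.2535 15.1754 0.3084 0.0000 0.0000
88.2222 78.3488 65.6113 49.1789 27.9800 0.6318 0.0000 0.0000 0.0000

Δt=0.09888, u=1.13581, d=0.88043, q=0.50711, disc=e^(-rΔt)=0.99016
k=8 terminal: V=max(K-S,0) → 88.2222 78.3488 65.6113 49.1789 27.9800 0.6318 0.0000 0.0000 0.0000
k=7: j=0 S=38.6606 intr=83.5994 cont=82.3965 V=83.5994[EX]; j=1 S=49.8750 intr=72.3850 cont=71.1821 V=72.3850[EX]; j=2 S=64.3425 intr=57.9175 cont=56.7147 V=57.9175[EX]; j=3 S=83.0065 intr=39.2535 cont=38.0506 V=39.2535[EX]; j=4 S=107.0846 intr=15.1754 cont=13.9725 V=15.1754[EX]; j=5 S=138.1470 intr=0.0000 cont=0.3084 V=0.3084[hold]; j=6 S=178.2199 intr=0.0000 cont=0.0000 V=0.0000[hold]; j=7 S=229.9168 intr=0.0000 cont=0.0000 V=0.0000[hold]  S*(7)=107.0846
k=6: j=0 S=43.9112 intr=78.3488 cont=77.1459 V=78.3488[EX]; j=1 S=56.6487 intr=65.6113 cont=64.4084 V=65.6113[EX]; j=2 S=73.0811 intr=49.1789 cont=47.9760 V=49.1789[EX]; j=3 S=94.2800 intr=27.9800 cont=26.7771 V=27.9800[EX]; j=4 S=121.6282 intr=0.6318 cont=7.5610 V=7.5610[hold]; j=5 S=156.9094 intr=0.0000 cont=0.1505 V=0.1505[hold]; j=6 S=202.4247 intr=0.0000 cont=0.0000 V=0.0000[hold]  S*(6)=94.2800
k=5: j=0 S=49.8750 intr=72.3850 cont=71.1821 V=72.3850[EX]; j=1 S=64.3425 intr=57.9175 cont=56.7147 V=57.9175[EX]; j=2 S=83.0065 intr=39.2535 cont=38.0506 V=39.2535[EX]; j=3 S=107.0846 intr=15.1754 cont=17.4519 V=17.4519[hold]; j=4 S=138.1470 intr=0.0000 cont=3.7656 V=3.7656[hold]; j=5 S=178.2199 intr=0.0000 cont=0.0734 V=0.0734[hold]  S*(5)=83.0065
k=4: j=0 S=56.6487 intr=65.6113 cont=64.4084 V=65.6113[EX]; j=1 S=73.0811 intr=49.1789 cont=47.9760 V=49.1789[EX]; j=2 S=94.2800 intr=27.9800 cont=27.9202 V=27.9800[EX]; j=3 S=121.6282 intr=0.6318 cont=10.4080 V=10.4080[hold]; j=4 S=156.9094 intr=0.0000 cont=1.8746 V=1.8746[hold]  S*(4)=94.2800
k=3: j=0 S=64.3425 intr=57.9175 cont=56.7147 V=57.9175[EX]; j=1 S=83.0065 intr=39.2535 cont=38.0506 V=39.2535[EX]; j=2 S=107.0846 intr=15.1754 cont=18.8814 V=18.8814[hold]; j=3 S=138.1470 intr=0.0000 cont=6.0208 V=6.0208[hold]  S*(3)=83.0065
k=2: j=0 S=73.0811 intr=49.1789 cont=47.9760 V=49.1789[EX]; j=1 S=94.2800 intr=27.9800 cont=28.6380 V=28.6380[hold]; j=2 S=121.6282 intr=0.6318 cont=12.2380 V=12.2380[hold]  S*(2)=73.0811
k=1: j=0 S=83.0065 intr=39.2535 cont=38.3810 V=39.2535[EX]; j=1 S=107.0846 intr=15.1754 cont=20.1214 V=20.1214[hold]  S*(1)=83.0065
k=0: j=0 S=94.2800 intr=27.9800 cont=29.2606 V=29.2606[hold]  S*(0)=-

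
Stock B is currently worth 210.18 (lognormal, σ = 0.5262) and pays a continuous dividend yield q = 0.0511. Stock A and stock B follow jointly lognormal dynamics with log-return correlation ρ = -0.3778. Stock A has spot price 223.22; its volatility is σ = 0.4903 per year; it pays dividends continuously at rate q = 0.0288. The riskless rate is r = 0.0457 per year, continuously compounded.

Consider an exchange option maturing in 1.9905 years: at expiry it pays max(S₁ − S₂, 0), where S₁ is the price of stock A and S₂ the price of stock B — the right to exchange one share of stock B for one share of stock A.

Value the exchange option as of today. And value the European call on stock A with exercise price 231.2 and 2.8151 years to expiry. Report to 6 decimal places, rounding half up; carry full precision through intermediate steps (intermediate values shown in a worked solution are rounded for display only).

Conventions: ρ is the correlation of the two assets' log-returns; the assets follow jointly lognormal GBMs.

exchange price = 100.590458
price(stock A call K=231.2) = 66.569144

σ_eff = √(σ₁² + σ₂² − 2ρσ₁σ₂) = √(0.4903² + 0.5262² − 2·-0.3778·0.4903·0.5262) = 0.843933
d₁ = (ln(S₁/S₂) + (q₂ − q₁ + σ_eff²/2)T) / (σ_eff√T) = (ln(223.22/210.18) + (0.0511 − 0.0288 + 0.356111)·1.9905) / 1.190663 = 0.683166
d₂ = d₁ − σ_eff√T = 0.683166 − 1.190663 = -0.507497
N(d₁) = 0.752749,  N(d₂) = 0.305903
V = S₁·e^{−q₁T}·N(d₁) − S₂·e^{−q₂T}·N(d₂) = 158.667077 − 58.076619 = 100.590458
[vanilla: stock A call K=231.2]
σ√T = 0.4903·√2.8151 = 0.822638
d₁ = (ln(S/K) + (r−q+σ²/2)T) / (σ√T) = (ln(223.22/231.2) + (0.0457−0.0288+0.4903²/2)·2.8151) / 0.822638 = (-0.035125 + 0.385942) / 0.822638 = 0.426453
d₂ = d₁ − σ√T = 0.426453 − 0.822638 = -0.396185
e^{−rT} = 0.879282
e^{−qT} = 0.922125
N(d₁) = 0.665111,  N(d₂) = 0.345984
price = S·e^{−qT}·N(d₁) − K·e^{−rT}·N(d₂) = 136.904260 − 70.335116 = 66.569144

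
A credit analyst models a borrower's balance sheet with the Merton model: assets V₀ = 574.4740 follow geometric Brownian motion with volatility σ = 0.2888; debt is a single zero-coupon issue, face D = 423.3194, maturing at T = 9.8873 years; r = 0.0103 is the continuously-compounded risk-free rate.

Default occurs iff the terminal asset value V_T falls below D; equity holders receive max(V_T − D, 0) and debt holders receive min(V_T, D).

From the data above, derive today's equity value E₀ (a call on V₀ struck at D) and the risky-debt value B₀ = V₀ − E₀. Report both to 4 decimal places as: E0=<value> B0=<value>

Equity is a call on the firm's assets struck at D = 423.3194:
d₁ = [ln(V₀/D) + (r + σ²/2)T] / (σ√T)
   = [ln(574.4740/423.3194) + (0.0103 + 0.5·0.2888²)·9.8873] / (0.2888·√9.8873)
   = [0.305328 + 0.514166] / 0.908105 = 0.902423
d₂ = d₁ − σ√T = 0.902423 − 0.908105 = -0.005682
N(d₁) = 0.816584,  N(d₂) = 0.497733,  e^(−rT) = 0.903175
E₀ = V₀·N(d₁) − D·e^(−rT)·N(d₂)
   = 574.4740·0.816584 − 423.3194·0.903175·0.497733 = 278.807168
B₀ = V₀ − E₀ = 574.4740 − 278.807168 = 295.666832

E0=278.8072 B0=295.6668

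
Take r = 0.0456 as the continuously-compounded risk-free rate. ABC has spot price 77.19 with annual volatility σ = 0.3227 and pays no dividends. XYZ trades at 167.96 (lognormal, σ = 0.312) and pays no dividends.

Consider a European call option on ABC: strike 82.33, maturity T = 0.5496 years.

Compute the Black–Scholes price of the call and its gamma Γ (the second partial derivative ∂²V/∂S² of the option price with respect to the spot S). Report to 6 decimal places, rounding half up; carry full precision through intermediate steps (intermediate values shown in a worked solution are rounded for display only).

price = 6.047021
Γ = 0.021582

σ√T = 0.3227·√0.5496 = 0.239234
d₁ = (ln(S/K) + (r+σ²/2)T) / (σ√T) = (ln(77.19/82.33) + (0.0456+0.3227²/2)·0.5496) / 0.239234 = (-0.064466 + 0.053678) / 0.239234 = -0.045092
d₂ = d₁ − σ√T = -0.045092 − 0.239234 = -0.284326
e^{−rT} = 0.975250
N(d₁) = 0.482017,  N(d₂) = 0.388080
Call price V = S·N(d₁) − K·e^{−rT}·N(d₂) = 37.206894 − 31.159873 = 6.047021
φ(d₁) = (1/√(2π))·e^{−d₁²/2} = 0.398537
Γ = φ(d₁) / (S·σ·√T) = 0.021582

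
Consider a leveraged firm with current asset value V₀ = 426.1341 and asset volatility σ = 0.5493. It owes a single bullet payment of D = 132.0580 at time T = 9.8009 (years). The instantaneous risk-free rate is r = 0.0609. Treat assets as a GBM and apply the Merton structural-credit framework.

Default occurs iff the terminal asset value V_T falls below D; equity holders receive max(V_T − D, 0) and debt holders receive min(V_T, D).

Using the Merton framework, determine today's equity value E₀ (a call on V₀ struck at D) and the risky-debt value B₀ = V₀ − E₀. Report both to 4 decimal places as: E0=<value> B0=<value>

E0=372.3472 B0=53.7869

Apply the equity-as-call identities (strike 132.0580, horizon 9.8009 years):
d₁ = [ln(V₀/D) + (r + σ²/2)T] / (σ√T)
   = [ln(426.1341/132.0580) + (0.0609 + 0.5·0.5493²)·9.8009] / (0.5493·√9.8009)
   = [1.171513 + 2.075490] / 1.719660 = 1.888166
d₂ = d₁ − σ√T = 1.888166 − 1.719660 = 0.168506
N(d₁) = 0.970498,  N(d₂) = 0.566907,  e^(−rT) = 0.550529
E₀ = V₀·N(d₁) − D·e^(−rT)·N(d₂)
   = 426.1341·0.970498 − 132.0580·0.550529·0.566907 = 372.347163
B₀ = V₀ − E₀ = 426.1341 − 372.347163 = 53.786937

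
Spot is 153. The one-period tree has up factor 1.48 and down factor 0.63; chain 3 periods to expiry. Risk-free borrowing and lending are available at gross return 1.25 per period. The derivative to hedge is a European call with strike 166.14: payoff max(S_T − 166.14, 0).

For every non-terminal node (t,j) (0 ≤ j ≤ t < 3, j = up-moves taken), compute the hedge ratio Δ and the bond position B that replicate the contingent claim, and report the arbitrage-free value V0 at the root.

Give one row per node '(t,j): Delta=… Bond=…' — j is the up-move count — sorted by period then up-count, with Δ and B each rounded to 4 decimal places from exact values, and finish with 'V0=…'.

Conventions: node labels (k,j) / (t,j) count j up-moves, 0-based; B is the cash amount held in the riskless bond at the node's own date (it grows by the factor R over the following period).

(0,0): Delta=0.8332 Bond=-51.9972
(1,0): Delta=0.3204 Bond=-15.5674
(1,1): Delta=0.9142 Bond=-83.3331
(2,0): Delta=0.0000 Bond=0.0000
(2,1): Delta=0.3710 Bond=-26.6780
(2,2): Delta=1.0000 Bond=-132.9120
V0=75.4898

No-arbitrage ⇒ martingale measure with p* = (R−d)/(u−d) = 0.7294.
Payoffs at expiry: V(3,0)=0.0000, V(3,1)=0.0000, V(3,2)=44.9927, V(3,3)=329.8542
  t=2,j=0: stock 60.7257 → up 89.8740 (V=0.0000), down 38.2572 (V=0.0000). Price 0.0000; hedge Δ=0.0000, bond B=0.0000.
  t=2,j=1: stock 142.6572 → up 211.1327 (V=44.9927), down 89.8740 (V=0.0000). Price 26.2545; hedge Δ=0.3710, bond B=-26.6780.
  t=2,j=2: stock 335.1312 → up 495.9942 (V=329.8542), down 211.1327 (V=44.9927). Price 202.2192; hedge Δ=1.0000, bond B=-132.9120.
  t=1,j=0: stock 96.3900 → up 142.6572 (V=26.2545), down 60.7257 (V=0.0000). Price 15.3203; hedge Δ=0.3204, bond B=-15.5674.
  t=1,j=1: stock 226.4400 → up 335.1312 (V=202.2192), down 142.6572 (V=26.2545). Price 123.6842; hedge Δ=0.9142, bond B=-83.3331.
  t=0,j=0: stock 153.0000 → up 226.4400 (V=123.6842), down 96.3900 (V=15.3203). Price 75.4898; hedge Δ=0.8332, bond B=-51.9972.
Verification: the root portfolio costs Δ(0,0)·S0 + B(0,0) = 75.4898, matching V0.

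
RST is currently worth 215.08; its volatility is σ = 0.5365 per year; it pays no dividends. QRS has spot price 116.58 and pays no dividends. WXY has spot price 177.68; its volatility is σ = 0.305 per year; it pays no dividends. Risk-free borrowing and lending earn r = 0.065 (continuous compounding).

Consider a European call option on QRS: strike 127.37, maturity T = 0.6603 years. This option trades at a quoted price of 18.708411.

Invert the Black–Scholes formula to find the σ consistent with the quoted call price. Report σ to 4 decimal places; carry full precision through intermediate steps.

sigma = 0.5560

At σ = 0.5560 the Black–Scholes value reproduces the quote:
σ√T = 0.556·√0.6603 = 0.451799
d₁ = (ln(S/K) + (r+σ²/2)T) / (σ√T) = (ln(116.58/127.37) + (0.065+0.556²/2)·0.6603) / 0.451799 = (-0.088519 + 0.144981) / 0.451799 = 0.124972
d₂ = d₁ − σ√T = 0.124972 − 0.451799 = -0.326827
e^{−rT} = 0.957989
N(d₁) = 0.549727,  N(d₂) = 0.371899
V = S·N(d₁) − K·e^{−rT}·N(d₂) = 64.087190 − 45.378779 = 18.708411 (equal to the quote); since ∂V/∂σ > 0 for all σ, the implied volatility is unique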